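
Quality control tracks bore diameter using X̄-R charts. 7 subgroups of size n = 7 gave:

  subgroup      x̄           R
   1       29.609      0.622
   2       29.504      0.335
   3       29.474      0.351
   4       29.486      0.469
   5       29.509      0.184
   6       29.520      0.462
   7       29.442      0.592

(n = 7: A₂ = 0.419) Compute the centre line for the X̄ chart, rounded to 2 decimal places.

29.51

X̄̄ = (29.609 + 29.504 + 29.474 + 29.486 + 29.509 + 29.520 + 29.442) / 7 = 206.5440 / 7 = 29.5063
CL = X̄̄ = 29.5063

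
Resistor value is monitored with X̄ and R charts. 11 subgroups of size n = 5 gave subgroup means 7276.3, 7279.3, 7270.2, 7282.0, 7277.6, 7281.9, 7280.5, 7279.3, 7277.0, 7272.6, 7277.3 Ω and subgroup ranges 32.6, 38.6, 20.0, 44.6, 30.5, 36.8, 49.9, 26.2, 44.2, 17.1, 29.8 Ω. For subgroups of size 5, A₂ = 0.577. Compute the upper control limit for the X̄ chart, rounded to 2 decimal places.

X̄̄ = (7276.3 + 7279.3 + 7270.2 + 7282.0 + 7277.6 + 7281.9 + 7280.5 + 7279.3 + 7277.0 + 7272.6 + 7277.3) / 11 = 80054.0000 / 11 = 7277.6364
R̄ = (32.6 + 38.6 + 20.0 + 44.6 + 30.5 + 36.8 + 49.9 + 26.2 + 44.2 + 17.1 + 29.8) / 11 = 370.3000 / 11 = 33.6636
UCL = X̄̄ + A₂·R̄ = 7277.6364 + 0.577 × 33.6636 = 7297.0603

7297.06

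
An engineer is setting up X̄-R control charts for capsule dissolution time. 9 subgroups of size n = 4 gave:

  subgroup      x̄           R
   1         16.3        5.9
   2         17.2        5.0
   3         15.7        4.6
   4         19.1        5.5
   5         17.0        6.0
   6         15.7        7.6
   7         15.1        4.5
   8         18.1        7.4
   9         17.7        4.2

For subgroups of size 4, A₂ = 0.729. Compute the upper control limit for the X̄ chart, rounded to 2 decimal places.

X̄̄ = (16.3 + 17.2 + 15.7 + 19.1 + 17.0 + 15.7 + 15.1 + 18.1 + 17.7) / 9 = 151.9000 / 9 = 16.8778
R̄ = (5.9 + 5.0 + 4.6 + 5.5 + 6.0 + 7.6 + 4.5 + 7.4 + 4.2) / 9 = 50.7000 / 9 = 5.6333
UCL = X̄̄ + A₂·R̄ = 16.8778 + 0.729 × 5.6333 = 20.9845

20.98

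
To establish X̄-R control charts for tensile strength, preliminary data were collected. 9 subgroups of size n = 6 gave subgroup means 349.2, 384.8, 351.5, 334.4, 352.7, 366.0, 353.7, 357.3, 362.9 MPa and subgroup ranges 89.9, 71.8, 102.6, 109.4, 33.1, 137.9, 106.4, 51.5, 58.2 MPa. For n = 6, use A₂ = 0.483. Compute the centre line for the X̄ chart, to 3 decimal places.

X̄̄ = (349.2 + 384.8 + 351.5 + 334.4 + 352.7 + 366.0 + 353.7 + 357.3 + 362.9) / 9 = 3212.5000 / 9 = 356.9444
CL = X̄̄ = 356.9444

356.944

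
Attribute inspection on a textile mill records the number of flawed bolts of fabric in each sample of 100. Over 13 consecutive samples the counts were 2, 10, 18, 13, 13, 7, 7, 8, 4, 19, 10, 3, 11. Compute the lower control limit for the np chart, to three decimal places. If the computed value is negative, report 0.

p̄ = Σdᵢ / (k·n) = 125 / (13 × 100) = 0.09615
LCL = np̄ − 3·√(np̄(1−p̄)) = 9.6154 − 3 × 2.9480 = 0.7713

0.771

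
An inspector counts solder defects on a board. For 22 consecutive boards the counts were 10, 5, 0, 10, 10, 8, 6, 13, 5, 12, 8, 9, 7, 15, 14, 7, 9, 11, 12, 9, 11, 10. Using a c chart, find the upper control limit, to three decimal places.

c̄ = (10 + 5 + 0 + 10 + 10 + 8 + 6 + 13 + 5 + 12 + 8 + 9 + 7 + 15 + 14 + 7 + 9 + 11 + 12 + 9 + 11 + 10) / 22 = 201 / 22 = 9.1364
UCL = c̄ + 3√c̄ = 9.1364 + 3 × √9.1364 = 9.1364 + 3 × 3.0226 = 18.2043

18.204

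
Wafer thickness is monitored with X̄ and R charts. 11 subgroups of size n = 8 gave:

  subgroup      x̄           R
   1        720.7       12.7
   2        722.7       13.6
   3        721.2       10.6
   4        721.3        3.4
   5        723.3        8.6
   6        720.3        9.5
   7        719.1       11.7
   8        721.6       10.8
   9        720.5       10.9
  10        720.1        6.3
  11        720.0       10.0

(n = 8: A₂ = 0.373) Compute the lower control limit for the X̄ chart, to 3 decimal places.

717.316

X̄̄ = (720.7 + 722.7 + 721.2 + 721.3 + 723.3 + 720.3 + 719.1 + 721.6 + 720.5 + 720.1 + 720.0) / 11 = 7930.8000 / 11 = 720.9818
R̄ = (12.7 + 13.6 + 10.6 + 3.4 + 8.6 + 9.5 + 11.7 + 10.8 + 10.9 + 6.3 + 10.0) / 11 = 108.1000 / 11 = 9.8273
LCL = X̄̄ − A₂·R̄ = 720.9818 − 0.373 × 9.8273 = 717.3162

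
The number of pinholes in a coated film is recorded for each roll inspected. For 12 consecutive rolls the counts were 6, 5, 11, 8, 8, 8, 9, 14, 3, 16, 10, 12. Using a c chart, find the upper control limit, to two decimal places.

c̄ = (6 + 5 + 11 + 8 + 8 + 8 + 9 + 14 + 3 + 16 + 10 + 12) / 12 = 110 / 12 = 9.1667
UCL = c̄ + 3√c̄ = 9.1667 + 3 × √9.1667 = 9.1667 + 3 × 3.0277 = 18.2496

18.25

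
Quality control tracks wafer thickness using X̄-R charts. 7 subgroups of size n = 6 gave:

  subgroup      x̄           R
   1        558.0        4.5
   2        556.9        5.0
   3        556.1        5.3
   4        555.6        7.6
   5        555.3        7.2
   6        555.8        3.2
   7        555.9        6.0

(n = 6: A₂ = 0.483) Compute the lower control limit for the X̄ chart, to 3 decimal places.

553.551

X̄̄ = (558.0 + 556.9 + 556.1 + 555.6 + 555.3 + 555.8 + 555.9) / 7 = 3893.6000 / 7 = 556.2286
R̄ = (4.5 + 5.0 + 5.3 + 7.6 + 7.2 + 3.2 + 6.0) / 7 = 38.8000 / 7 = 5.5429
LCL = X̄̄ − A₂·R̄ = 556.2286 − 0.483 × 5.5429 = 553.5514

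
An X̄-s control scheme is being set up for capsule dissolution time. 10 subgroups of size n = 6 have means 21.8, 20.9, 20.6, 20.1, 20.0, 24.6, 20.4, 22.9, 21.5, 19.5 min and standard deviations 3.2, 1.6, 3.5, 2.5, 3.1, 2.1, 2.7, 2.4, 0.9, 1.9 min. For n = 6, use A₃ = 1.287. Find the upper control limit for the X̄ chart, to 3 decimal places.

X̄̄ = (21.8 + 20.9 + 20.6 + 20.1 + 20.0 + 24.6 + 20.4 + 22.9 + 21.5 + 19.5) / 10 = 21.2300
s̄ = (3.2 + 1.6 + 3.5 + 2.5 + 3.1 + 2.1 + 2.7 + 2.4 + 0.9 + 1.9) / 10 = 2.3900
UCL = X̄̄ + A₃·s̄ = 21.2300 + 1.287 × 2.3900 = 24.3059

24.306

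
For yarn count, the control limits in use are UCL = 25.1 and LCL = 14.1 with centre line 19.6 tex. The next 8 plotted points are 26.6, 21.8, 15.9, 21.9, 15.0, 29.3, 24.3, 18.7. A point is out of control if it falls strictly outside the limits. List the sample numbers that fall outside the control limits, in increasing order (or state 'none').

Compare each point to [14.1, 25.1]: sample 1 = 26.6 > UCL; sample 6 = 29.3 > UCL.

1, 6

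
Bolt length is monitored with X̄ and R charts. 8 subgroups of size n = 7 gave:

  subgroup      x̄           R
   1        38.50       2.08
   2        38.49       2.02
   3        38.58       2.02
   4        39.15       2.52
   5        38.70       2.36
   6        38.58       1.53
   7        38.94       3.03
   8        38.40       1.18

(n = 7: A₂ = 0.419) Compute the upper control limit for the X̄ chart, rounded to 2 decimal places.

X̄̄ = (38.50 + 38.49 + 38.58 + 39.15 + 38.70 + 38.58 + 38.94 + 38.40) / 8 = 309.3400 / 8 = 38.6675
R̄ = (2.08 + 2.02 + 2.02 + 2.52 + 2.36 + 1.53 + 3.03 + 1.18) / 8 = 16.7400 / 8 = 2.0925
UCL = X̄̄ + A₂·R̄ = 38.6675 + 0.419 × 2.0925 = 39.5443

39.54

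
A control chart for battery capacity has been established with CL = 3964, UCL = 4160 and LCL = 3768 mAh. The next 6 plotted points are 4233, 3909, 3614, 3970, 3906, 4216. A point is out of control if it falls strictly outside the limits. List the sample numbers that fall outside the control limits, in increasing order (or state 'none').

Compare each point to [3768, 4160]: sample 1 = 4233 > UCL; sample 3 = 3614 < LCL; sample 6 = 4216 > UCL.

1, 3, 6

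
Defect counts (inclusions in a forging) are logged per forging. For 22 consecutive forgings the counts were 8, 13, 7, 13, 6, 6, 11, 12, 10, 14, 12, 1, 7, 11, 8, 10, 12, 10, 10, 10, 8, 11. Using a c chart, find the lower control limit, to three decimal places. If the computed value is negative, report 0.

c̄ = (8 + 13 + 7 + 13 + 6 + 6 + 11 + 12 + 10 + 14 + 12 + 1 + 7 + 11 + 8 + 10 + 12 + 10 + 10 + 10 + 8 + 11) / 22 = 210 / 22 = 9.5455
LCL = c̄ − 3√c̄ = 9.5455 − 3 × 3.0896 = 0.2767

0.277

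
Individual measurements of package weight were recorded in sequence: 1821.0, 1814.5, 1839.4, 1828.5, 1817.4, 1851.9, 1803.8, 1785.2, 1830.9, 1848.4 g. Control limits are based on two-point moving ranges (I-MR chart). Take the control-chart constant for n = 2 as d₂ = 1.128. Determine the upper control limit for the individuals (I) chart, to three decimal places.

1888.462

X̄ = (1821.0 + 1814.5 + 1839.4 + 1828.5 + 1817.4 + 1851.9 + 1803.8 + 1785.2 + 1830.9 + 1848.4) / 10 = 1824.1000
Moving ranges: 6.5, 24.9, 10.9, 11.1, 34.5, 48.1, 18.6, 45.7, 17.5; M̄R̄ = 217.8000 / 9 = 24.2000
UCL = X̄ + 3·M̄R̄/d₂ = 1824.1000 + 3 × 24.2000 / 1.128 = 1888.4617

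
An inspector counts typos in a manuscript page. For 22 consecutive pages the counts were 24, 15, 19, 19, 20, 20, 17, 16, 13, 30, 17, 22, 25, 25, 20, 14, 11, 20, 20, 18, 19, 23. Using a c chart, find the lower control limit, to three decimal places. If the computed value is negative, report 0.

6.192

c̄ = (24 + 15 + 19 + 19 + 20 + 20 + 17 + 16 + 13 + 30 + 17 + 22 + 25 + 25 + 20 + 14 + 11 + 20 + 20 + 18 + 19 + 23) / 22 = 427 / 22 = 19.4091
LCL = c̄ − 3√c̄ = 19.4091 − 3 × 4.4056 = 6.1924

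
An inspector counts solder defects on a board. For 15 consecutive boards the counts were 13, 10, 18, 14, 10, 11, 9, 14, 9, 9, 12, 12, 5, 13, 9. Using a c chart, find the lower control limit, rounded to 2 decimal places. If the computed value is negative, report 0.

1.16

c̄ = (13 + 10 + 18 + 14 + 10 + 11 + 9 + 14 + 9 + 9 + 12 + 12 + 5 + 13 + 9) / 15 = 168 / 15 = 11.2000
LCL = c̄ − 3√c̄ = 11.2000 − 3 × 3.3466 = 1.1601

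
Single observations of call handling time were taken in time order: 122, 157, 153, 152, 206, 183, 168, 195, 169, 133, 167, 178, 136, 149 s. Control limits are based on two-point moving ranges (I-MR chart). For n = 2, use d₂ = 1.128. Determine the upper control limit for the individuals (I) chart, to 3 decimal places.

227.671

X̄ = (122 + 157 + 153 + 152 + 206 + 183 + 168 + 195 + 169 + 133 + 167 + 178 + 136 + 149) / 14 = 162.0000
Moving ranges: 35, 4, 1, 54, 23, 15, 27, 26, 36, 34, 11, 42, 13; M̄R̄ = 321.0000 / 13 = 24.6923
UCL = X̄ + 3·M̄R̄/d₂ = 162.0000 + 3 × 24.6923 / 1.128 = 227.6710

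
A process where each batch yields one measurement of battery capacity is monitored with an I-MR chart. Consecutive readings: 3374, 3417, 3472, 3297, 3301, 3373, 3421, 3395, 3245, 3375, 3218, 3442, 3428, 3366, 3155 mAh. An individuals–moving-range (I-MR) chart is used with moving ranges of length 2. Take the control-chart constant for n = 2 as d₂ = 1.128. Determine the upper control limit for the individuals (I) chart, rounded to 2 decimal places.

X̄ = (3374 + 3417 + 3472 + 3297 + 3301 + 3373 + 3421 + 3395 + 3245 + 3375 + 3218 + 3442 + 3428 + 3366 + 3155) / 15 = 3351.9333
Moving ranges: 43, 55, 175, 4, 72, 48, 26, 150, 130, 157, 224, 14, 62, 211; M̄R̄ = 1371.0000 / 14 = 97.9286
UCL = X̄ + 3·M̄R̄/d₂ = 3351.9333 + 3 × 97.9286 / 1.128 = 3612.3817

3612.38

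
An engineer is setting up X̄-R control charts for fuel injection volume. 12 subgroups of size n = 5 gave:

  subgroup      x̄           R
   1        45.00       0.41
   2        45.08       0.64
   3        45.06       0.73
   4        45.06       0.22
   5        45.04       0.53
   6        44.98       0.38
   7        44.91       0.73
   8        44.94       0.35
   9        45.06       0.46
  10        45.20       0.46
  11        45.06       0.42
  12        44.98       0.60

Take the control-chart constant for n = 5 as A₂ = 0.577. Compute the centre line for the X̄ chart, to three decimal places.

45.031

X̄̄ = (45.00 + 45.08 + 45.06 + 45.06 + 45.04 + 44.98 + 44.91 + 44.94 + 45.06 + 45.20 + 45.06 + 44.98) / 12 = 540.3700 / 12 = 45.0308
CL = X̄̄ = 45.0308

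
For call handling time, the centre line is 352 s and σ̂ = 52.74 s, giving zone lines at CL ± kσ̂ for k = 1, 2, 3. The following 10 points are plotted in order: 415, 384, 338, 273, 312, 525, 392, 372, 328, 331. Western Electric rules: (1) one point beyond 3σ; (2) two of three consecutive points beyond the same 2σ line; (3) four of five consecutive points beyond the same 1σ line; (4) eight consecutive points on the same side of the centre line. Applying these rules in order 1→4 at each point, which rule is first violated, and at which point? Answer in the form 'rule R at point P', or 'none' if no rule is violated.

rule 1 at point 6

Zone of each point (C = within 1σ̂, B = 1σ̂–2σ̂, A = 2σ̂–3σ̂, * = beyond 3σ̂; sign = side of CL): 1:+B, 2:+C, 3:-C, 4:-B, 5:-C, 6:+*, 7:+C, 8:+C, 9:-C, 10:-C
Rule 1 (one point beyond the 3σ limits) is satisfied at point 6.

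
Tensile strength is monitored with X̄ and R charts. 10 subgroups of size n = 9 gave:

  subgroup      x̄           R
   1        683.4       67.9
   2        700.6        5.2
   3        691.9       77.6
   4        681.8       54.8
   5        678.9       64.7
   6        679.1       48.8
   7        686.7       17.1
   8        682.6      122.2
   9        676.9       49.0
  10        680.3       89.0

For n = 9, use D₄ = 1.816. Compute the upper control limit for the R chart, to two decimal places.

108.29

R̄ = (67.9 + 5.2 + 77.6 + 54.8 + 64.7 + 48.8 + 17.1 + 122.2 + 49.0 + 89.0) / 10 = 596.3000 / 10 = 59.6300
UCL_R = D₄·R̄ = 1.816 × 59.6300 = 108.2881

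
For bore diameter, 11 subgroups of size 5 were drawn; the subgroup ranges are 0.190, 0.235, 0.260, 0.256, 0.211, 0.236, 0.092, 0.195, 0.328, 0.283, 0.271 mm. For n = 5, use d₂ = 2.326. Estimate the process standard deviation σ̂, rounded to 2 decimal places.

0.10

R̄ = (0.190 + 0.235 + 0.260 + 0.256 + 0.211 + 0.236 + 0.092 + 0.195 + 0.328 + 0.283 + 0.271) / 11 = 0.2325
σ̂ = R̄ / d₂ = 0.2325 / 2.326 = 0.0999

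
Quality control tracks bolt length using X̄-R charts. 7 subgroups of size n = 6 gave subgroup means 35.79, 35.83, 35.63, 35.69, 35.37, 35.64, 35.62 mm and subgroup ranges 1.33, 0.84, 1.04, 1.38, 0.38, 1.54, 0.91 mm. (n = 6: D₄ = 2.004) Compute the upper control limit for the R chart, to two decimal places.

2.12

R̄ = (1.33 + 0.84 + 1.04 + 1.38 + 0.38 + 1.54 + 0.91) / 7 = 7.4200 / 7 = 1.0600
UCL_R = D₄·R̄ = 2.004 × 1.0600 = 2.1242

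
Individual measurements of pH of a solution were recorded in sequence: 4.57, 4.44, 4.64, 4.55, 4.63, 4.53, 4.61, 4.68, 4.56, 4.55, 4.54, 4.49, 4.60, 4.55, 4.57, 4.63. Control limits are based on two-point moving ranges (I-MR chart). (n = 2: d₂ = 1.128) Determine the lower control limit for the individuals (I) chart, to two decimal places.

X̄ = (4.57 + 4.44 + 4.64 + 4.55 + 4.63 + 4.53 + 4.61 + 4.68 + 4.56 + 4.55 + 4.54 + 4.49 + 4.60 + 4.55 + 4.57 + 4.63) / 16 = 4.5713
Moving ranges: 0.13, 0.20, 0.09, 0.08, 0.10, 0.08, 0.07, 0.12, 0.01, 0.01, 0.05, 0.11, 0.05, 0.02, 0.06; M̄R̄ = 1.1800 / 15 = 0.0787
LCL = X̄ − 3·M̄R̄/d₂ = 4.5713 − 3 × 0.0787 / 1.128 = 4.3620

4.36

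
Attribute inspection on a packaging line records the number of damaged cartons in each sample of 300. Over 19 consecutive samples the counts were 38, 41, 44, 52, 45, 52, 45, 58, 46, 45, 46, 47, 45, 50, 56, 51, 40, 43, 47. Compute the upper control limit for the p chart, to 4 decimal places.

p̄ = Σdᵢ / (k·n) = 891 / (19 × 300) = 0.15632
UCL = p̄ + 3·√(p̄(1−p̄)/n) = 0.15632 + 3 × √(0.15632×0.84368/300) = 0.15632 + 3 × 0.02097 = 0.21922

0.2192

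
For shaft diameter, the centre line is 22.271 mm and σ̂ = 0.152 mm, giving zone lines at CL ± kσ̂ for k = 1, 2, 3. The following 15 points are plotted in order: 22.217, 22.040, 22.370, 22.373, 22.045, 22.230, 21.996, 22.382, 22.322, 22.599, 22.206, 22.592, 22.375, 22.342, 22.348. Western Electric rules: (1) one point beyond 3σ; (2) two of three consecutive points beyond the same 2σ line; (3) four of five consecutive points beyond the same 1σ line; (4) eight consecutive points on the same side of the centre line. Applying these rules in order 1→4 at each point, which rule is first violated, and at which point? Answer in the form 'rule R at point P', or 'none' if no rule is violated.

Zone of each point (C = within 1σ̂, B = 1σ̂–2σ̂, A = 2σ̂–3σ̂, * = beyond 3σ̂; sign = side of CL): 1:-C, 2:-B, 3:+C, 4:+C, 5:-B, 6:-C, 7:-B, 8:+C, 9:+C, 10:+A, 11:-C, 12:+A, 13:+C, 14:+C, 15:+C
Rule 2 (two of three consecutive points beyond the same 2σ limit) is satisfied at point 12.

rule 2 at point 12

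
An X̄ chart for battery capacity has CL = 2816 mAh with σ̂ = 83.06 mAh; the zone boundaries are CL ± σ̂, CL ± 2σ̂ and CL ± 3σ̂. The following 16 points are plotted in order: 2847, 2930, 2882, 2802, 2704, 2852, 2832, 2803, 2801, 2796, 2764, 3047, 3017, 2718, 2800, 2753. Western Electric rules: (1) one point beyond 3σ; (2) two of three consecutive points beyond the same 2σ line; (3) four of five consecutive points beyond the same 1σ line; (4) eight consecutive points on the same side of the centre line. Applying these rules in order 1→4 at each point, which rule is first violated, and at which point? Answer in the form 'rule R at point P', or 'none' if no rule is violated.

Zone of each point (C = within 1σ̂, B = 1σ̂–2σ̂, A = 2σ̂–3σ̂, * = beyond 3σ̂; sign = side of CL): 1:+C, 2:+B, 3:+C, 4:-C, 5:-B, 6:+C, 7:+C, 8:-C, 9:-C, 10:-C, 11:-C, 12:+A, 13:+A, 14:-B, 15:-C, 16:-C
Rule 2 (two of three consecutive points beyond the same 2σ limit) is satisfied at point 13.

rule 2 at point 13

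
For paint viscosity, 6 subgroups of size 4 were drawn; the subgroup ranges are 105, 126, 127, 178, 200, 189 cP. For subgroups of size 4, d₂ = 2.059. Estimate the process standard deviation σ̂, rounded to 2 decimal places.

R̄ = (105 + 126 + 127 + 178 + 200 + 189) / 6 = 154.1667
σ̂ = R̄ / d₂ = 154.1667 / 2.059 = 74.8745

74.87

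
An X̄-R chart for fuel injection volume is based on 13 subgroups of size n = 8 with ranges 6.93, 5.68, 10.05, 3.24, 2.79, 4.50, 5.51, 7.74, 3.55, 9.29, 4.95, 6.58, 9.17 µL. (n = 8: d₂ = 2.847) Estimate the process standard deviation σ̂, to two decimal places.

2.16

R̄ = (6.93 + 5.68 + 10.05 + 3.24 + 2.79 + 4.50 + 5.51 + 7.74 + 3.55 + 9.29 + 4.95 + 6.58 + 9.17) / 13 = 6.1523
σ̂ = R̄ / d₂ = 6.1523 / 2.847 = 2.1610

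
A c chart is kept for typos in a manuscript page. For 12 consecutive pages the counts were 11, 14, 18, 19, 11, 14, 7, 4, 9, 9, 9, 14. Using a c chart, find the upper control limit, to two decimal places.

c̄ = (11 + 14 + 18 + 19 + 11 + 14 + 7 + 4 + 9 + 9 + 9 + 14) / 12 = 139 / 12 = 11.5833
UCL = c̄ + 3√c̄ = 11.5833 + 3 × √11.5833 = 11.5833 + 3 × 3.4034 = 21.7936

21.79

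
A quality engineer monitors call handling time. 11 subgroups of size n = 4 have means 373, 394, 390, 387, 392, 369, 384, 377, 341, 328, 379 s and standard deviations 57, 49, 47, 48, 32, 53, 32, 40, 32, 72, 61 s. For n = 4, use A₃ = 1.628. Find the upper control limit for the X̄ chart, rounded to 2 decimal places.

451.40

X̄̄ = (373 + 394 + 390 + 387 + 392 + 369 + 384 + 377 + 341 + 328 + 379) / 11 = 374.0000
s̄ = (57 + 49 + 47 + 48 + 32 + 53 + 32 + 40 + 32 + 72 + 61) / 11 = 47.5455
UCL = X̄̄ + A₃·s̄ = 374.0000 + 1.628 × 47.5455 = 451.4040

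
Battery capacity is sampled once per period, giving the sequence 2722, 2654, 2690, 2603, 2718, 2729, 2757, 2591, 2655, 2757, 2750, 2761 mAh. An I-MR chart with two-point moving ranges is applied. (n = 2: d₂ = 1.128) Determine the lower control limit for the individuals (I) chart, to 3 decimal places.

2530.880

X̄ = (2722 + 2654 + 2690 + 2603 + 2718 + 2729 + 2757 + 2591 + 2655 + 2757 + 2750 + 2761) / 12 = 2698.9167
Moving ranges: 68, 36, 87, 115, 11, 28, 166, 64, 102, 7, 11; M̄R̄ = 695.0000 / 11 = 63.1818
LCL = X̄ − 3·M̄R̄/d₂ = 2698.9167 − 3 × 63.1818 / 1.128 = 2530.8799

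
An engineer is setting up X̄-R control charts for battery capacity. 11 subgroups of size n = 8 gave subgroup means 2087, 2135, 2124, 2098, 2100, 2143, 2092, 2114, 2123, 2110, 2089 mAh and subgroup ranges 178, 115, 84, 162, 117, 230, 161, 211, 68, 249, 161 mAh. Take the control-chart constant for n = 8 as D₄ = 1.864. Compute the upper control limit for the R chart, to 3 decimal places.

294.173

R̄ = (178 + 115 + 84 + 162 + 117 + 230 + 161 + 211 + 68 + 249 + 161) / 11 = 1736.0000 / 11 = 157.8182
UCL_R = D₄·R̄ = 1.864 × 157.8182 = 294.1731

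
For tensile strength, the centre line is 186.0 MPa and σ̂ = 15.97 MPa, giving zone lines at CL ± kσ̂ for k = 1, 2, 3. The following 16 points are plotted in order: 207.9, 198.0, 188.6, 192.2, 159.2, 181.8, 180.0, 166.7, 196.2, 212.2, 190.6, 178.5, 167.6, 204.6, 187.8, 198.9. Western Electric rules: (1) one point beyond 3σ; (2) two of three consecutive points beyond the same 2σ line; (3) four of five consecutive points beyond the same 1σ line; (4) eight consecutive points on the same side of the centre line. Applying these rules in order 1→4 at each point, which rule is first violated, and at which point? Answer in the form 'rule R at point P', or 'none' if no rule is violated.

Zone of each point (C = within 1σ̂, B = 1σ̂–2σ̂, A = 2σ̂–3σ̂, * = beyond 3σ̂; sign = side of CL): 1:+B, 2:+C, 3:+C, 4:+C, 5:-B, 6:-C, 7:-C, 8:-B, 9:+C, 10:+B, 11:+C, 12:-C, 13:-B, 14:+B, 15:+C, 16:+C
No rule fires across all 16 points.

none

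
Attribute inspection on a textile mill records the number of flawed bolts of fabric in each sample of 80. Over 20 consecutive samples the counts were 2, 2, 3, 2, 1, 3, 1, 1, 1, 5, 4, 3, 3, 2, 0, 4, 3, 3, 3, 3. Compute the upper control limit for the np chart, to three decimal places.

p̄ = Σdᵢ / (k·n) = 49 / (20 × 80) = 0.03062
UCL = np̄ + 3·√(np̄(1−p̄)) = 2.4500 + 3 × √(2.4500×0.96937) = 2.4500 + 3 × 1.5411 = 7.0733

7.073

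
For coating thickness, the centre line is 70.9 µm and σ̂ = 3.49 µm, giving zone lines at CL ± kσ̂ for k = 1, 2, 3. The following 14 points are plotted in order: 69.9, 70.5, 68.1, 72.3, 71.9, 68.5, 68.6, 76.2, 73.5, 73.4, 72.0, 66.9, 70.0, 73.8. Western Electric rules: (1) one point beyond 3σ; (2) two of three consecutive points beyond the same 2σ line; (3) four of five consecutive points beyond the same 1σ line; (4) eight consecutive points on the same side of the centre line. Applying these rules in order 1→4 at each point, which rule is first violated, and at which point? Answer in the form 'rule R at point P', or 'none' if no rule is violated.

none

Zone of each point (C = within 1σ̂, B = 1σ̂–2σ̂, A = 2σ̂–3σ̂, * = beyond 3σ̂; sign = side of CL): 1:-C, 2:-C, 3:-C, 4:+C, 5:+C, 6:-C, 7:-C, 8:+B, 9:+C, 10:+C, 11:+C, 12:-B, 13:-C, 14:+C
No rule fires across all 14 points.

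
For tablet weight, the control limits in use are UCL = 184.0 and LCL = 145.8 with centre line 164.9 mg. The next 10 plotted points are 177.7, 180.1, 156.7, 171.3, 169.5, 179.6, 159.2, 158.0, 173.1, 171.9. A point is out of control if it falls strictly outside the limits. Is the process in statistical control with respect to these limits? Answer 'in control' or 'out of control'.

in control

All 10 points lie within [145.8, 184.0].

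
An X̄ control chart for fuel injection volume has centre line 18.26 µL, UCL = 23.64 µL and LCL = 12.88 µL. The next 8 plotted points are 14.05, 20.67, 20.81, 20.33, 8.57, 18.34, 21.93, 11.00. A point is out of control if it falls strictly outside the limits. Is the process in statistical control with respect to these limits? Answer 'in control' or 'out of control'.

out of control

Compare each point to [12.88, 23.64]: sample 5 = 8.57 < LCL; sample 8 = 11.00 < LCL.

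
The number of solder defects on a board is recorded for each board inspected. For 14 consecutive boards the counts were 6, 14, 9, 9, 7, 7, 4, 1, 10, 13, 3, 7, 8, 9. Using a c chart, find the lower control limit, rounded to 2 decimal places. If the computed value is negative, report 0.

c̄ = (6 + 14 + 9 + 9 + 7 + 7 + 4 + 1 + 10 + 13 + 3 + 7 + 8 + 9) / 14 = 107 / 14 = 7.6429
LCL = c̄ − 3√c̄ = 7.6429 − 3 × 2.7646 = -0.6509 → 0 (cannot be negative)

0.00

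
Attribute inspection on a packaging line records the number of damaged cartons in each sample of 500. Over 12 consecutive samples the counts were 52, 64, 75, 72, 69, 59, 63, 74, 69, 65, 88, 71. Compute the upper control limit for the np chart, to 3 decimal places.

91.471

p̄ = Σdᵢ / (k·n) = 821 / (12 × 500) = 0.13683
UCL = np̄ + 3·√(np̄(1−p̄)) = 68.4167 + 3 × √(68.4167×0.86317) = 68.4167 + 3 × 7.6847 = 91.4708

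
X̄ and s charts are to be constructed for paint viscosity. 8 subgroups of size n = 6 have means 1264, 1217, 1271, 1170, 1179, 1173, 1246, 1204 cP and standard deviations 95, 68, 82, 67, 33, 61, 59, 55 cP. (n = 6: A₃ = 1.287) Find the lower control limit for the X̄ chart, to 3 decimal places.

X̄̄ = (1264 + 1217 + 1271 + 1170 + 1179 + 1173 + 1246 + 1204) / 8 = 1215.5000
s̄ = (95 + 68 + 82 + 67 + 33 + 61 + 59 + 55) / 8 = 65.0000
LCL = X̄̄ − A₃·s̄ = 1215.5000 − 1.287 × 65.0000 = 1131.8450

1131.845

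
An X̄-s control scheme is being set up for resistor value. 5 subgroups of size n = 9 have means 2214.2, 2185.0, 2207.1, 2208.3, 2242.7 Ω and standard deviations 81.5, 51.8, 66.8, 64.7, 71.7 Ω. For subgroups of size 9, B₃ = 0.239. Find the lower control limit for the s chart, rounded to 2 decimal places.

s̄ = (81.5 + 51.8 + 66.8 + 64.7 + 71.7) / 5 = 67.3000
LCL_s = B₃·s̄ = 0.239 × 67.3000 = 16.0847

16.08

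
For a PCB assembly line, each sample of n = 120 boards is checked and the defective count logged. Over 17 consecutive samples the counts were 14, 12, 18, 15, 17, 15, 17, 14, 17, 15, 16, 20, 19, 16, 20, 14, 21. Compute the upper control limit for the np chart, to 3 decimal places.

27.779

p̄ = Σdᵢ / (k·n) = 280 / (17 × 120) = 0.13725
UCL = np̄ + 3·√(np̄(1−p̄)) = 16.4706 + 3 × √(16.4706×0.86275) = 16.4706 + 3 × 3.7696 = 27.7794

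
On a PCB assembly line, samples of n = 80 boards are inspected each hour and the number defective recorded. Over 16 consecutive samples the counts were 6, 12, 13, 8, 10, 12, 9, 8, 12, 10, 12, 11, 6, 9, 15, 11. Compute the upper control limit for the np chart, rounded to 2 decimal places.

19.22

p̄ = Σdᵢ / (k·n) = 164 / (16 × 80) = 0.12812
UCL = np̄ + 3·√(np̄(1−p̄)) = 10.2500 + 3 × √(10.2500×0.87187) = 10.2500 + 3 × 2.9894 = 19.2183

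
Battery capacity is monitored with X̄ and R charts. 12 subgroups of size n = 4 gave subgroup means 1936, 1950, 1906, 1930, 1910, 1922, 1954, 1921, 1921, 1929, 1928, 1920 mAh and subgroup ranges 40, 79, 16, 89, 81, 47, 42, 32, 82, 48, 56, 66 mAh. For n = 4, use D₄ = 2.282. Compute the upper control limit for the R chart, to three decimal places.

R̄ = (40 + 79 + 16 + 89 + 81 + 47 + 42 + 32 + 82 + 48 + 56 + 66) / 12 = 678.0000 / 12 = 56.5000
UCL_R = D₄·R̄ = 2.282 × 56.5000 = 128.9330

128.933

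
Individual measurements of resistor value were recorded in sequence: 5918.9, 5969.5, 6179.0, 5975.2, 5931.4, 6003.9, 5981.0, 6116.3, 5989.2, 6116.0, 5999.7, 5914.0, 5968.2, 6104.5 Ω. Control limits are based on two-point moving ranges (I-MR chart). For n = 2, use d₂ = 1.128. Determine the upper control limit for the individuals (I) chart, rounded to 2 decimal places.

6295.22

X̄ = (5918.9 + 5969.5 + 6179.0 + 5975.2 + 5931.4 + 6003.9 + 5981.0 + 6116.3 + 5989.2 + 6116.0 + 5999.7 + 5914.0 + 5968.2 + 6104.5) / 14 = 6011.9143
Moving ranges: 50.6, 209.5, 203.8, 43.8, 72.5, 22.9, 135.3, 127.1, 126.8, 116.3, 85.7, 54.2, 136.3; M̄R̄ = 1384.8000 / 13 = 106.5231
UCL = X̄ + 3·M̄R̄/d₂ = 6011.9143 + 3 × 106.5231 / 1.128 = 6295.2203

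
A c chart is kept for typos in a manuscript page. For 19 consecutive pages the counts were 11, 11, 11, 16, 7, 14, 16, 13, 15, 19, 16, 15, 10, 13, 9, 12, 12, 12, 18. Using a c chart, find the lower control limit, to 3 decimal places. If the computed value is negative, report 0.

c̄ = (11 + 11 + 11 + 16 + 7 + 14 + 16 + 13 + 15 + 19 + 16 + 15 + 10 + 13 + 9 + 12 + 12 + 12 + 18) / 19 = 250 / 19 = 13.1579
LCL = c̄ − 3√c̄ = 13.1579 − 3 × 3.6274 = 2.2758

2.276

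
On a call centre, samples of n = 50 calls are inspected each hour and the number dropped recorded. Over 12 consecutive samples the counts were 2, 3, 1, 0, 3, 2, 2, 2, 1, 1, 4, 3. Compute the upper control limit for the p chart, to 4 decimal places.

0.1231

p̄ = Σdᵢ / (k·n) = 24 / (12 × 50) = 0.04000
UCL = p̄ + 3·√(p̄(1−p̄)/n) = 0.04000 + 3 × √(0.04000×0.96000/50) = 0.04000 + 3 × 0.02771 = 0.12314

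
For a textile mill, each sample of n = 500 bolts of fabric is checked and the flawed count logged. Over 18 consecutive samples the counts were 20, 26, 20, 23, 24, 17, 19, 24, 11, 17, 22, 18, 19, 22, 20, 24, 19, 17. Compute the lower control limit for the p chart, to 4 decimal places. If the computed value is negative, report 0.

0.0139

p̄ = Σdᵢ / (k·n) = 362 / (18 × 500) = 0.04022
LCL = p̄ − 3·√(p̄(1−p̄)/n) = 0.04022 − 3 × 0.00879 = 0.01386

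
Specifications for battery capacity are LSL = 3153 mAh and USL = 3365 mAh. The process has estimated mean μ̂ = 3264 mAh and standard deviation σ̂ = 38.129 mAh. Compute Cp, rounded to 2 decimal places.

Cp = (USL − LSL) / (6σ̂) = (3365 − 3153) / (6 × 38.129) = 212.0000 / 228.7740 = 0.9267

0.93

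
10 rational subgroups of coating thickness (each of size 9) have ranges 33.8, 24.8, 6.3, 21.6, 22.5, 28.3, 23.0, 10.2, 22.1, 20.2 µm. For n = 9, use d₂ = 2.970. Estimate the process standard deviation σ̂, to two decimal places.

7.16

R̄ = (33.8 + 24.8 + 6.3 + 21.6 + 22.5 + 28.3 + 23.0 + 10.2 + 22.1 + 20.2) / 10 = 21.2800
σ̂ = R̄ / d₂ = 21.2800 / 2.970 = 7.1650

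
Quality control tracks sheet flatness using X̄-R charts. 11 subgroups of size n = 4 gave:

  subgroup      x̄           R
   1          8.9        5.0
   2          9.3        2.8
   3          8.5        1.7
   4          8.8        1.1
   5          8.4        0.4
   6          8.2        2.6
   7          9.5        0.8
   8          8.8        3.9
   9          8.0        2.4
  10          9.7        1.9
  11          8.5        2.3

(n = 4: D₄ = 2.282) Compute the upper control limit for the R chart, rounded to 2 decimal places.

R̄ = (5.0 + 2.8 + 1.7 + 1.1 + 0.4 + 2.6 + 0.8 + 3.9 + 2.4 + 1.9 + 2.3) / 11 = 24.9000 / 11 = 2.2636
UCL_R = D₄·R̄ = 2.282 × 2.2636 = 5.1656

5.17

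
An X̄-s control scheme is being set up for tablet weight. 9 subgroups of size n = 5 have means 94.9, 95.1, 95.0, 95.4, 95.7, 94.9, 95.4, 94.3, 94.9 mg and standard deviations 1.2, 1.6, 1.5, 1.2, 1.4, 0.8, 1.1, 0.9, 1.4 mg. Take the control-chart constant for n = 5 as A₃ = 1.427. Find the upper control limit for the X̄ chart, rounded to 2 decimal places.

96.83

X̄̄ = (94.9 + 95.1 + 95.0 + 95.4 + 95.7 + 94.9 + 95.4 + 94.3 + 94.9) / 9 = 95.0667
s̄ = (1.2 + 1.6 + 1.5 + 1.2 + 1.4 + 0.8 + 1.1 + 0.9 + 1.4) / 9 = 1.2333
UCL = X̄̄ + A₃·s̄ = 95.0667 + 1.427 × 1.2333 = 96.8266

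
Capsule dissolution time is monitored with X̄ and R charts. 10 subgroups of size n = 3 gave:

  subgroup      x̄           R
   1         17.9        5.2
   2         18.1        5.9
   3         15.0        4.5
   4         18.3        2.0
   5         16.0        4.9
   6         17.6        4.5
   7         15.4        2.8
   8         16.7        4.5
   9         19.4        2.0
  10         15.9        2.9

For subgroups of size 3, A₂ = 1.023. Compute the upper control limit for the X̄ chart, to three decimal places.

21.040

X̄̄ = (17.9 + 18.1 + 15.0 + 18.3 + 16.0 + 17.6 + 15.4 + 16.7 + 19.4 + 15.9) / 10 = 170.3000 / 10 = 17.0300
R̄ = (5.2 + 5.9 + 4.5 + 2.0 + 4.9 + 4.5 + 2.8 + 4.5 + 2.0 + 2.9) / 10 = 39.2000 / 10 = 3.9200
UCL = X̄̄ + A₂·R̄ = 17.0300 + 1.023 × 3.9200 = 21.0402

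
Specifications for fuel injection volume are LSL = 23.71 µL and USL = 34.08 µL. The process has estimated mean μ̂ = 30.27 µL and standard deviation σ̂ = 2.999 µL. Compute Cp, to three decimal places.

Cp = (USL − LSL) / (6σ̂) = (34.08 − 23.71) / (6 × 2.999) = 10.3700 / 17.9940 = 0.5763

0.576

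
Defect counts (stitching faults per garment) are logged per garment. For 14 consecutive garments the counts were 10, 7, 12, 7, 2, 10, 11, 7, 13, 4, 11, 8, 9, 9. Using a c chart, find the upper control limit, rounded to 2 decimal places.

17.35

c̄ = (10 + 7 + 12 + 7 + 2 + 10 + 11 + 7 + 13 + 4 + 11 + 8 + 9 + 9) / 14 = 120 / 14 = 8.5714
UCL = c̄ + 3√c̄ = 8.5714 + 3 × √8.5714 = 8.5714 + 3 × 2.9277 = 17.3545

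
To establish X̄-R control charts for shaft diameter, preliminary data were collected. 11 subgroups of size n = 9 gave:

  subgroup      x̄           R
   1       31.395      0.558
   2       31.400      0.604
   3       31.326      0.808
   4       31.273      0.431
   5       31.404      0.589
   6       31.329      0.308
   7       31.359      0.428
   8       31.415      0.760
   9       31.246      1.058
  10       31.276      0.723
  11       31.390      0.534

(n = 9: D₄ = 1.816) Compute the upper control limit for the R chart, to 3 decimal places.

1.123

R̄ = (0.558 + 0.604 + 0.808 + 0.431 + 0.589 + 0.308 + 0.428 + 0.760 + 1.058 + 0.723 + 0.534) / 11 = 6.8010 / 11 = 0.6183
UCL_R = D₄·R̄ = 1.816 × 0.6183 = 1.1228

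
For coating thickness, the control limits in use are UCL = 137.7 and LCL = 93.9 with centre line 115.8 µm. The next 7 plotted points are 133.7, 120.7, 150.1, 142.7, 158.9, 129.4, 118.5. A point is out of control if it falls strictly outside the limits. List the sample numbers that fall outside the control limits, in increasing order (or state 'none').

Compare each point to [93.9, 137.7]: sample 3 = 150.1 > UCL; sample 4 = 142.7 > UCL; sample 5 = 158.9 > UCL.

3, 4, 5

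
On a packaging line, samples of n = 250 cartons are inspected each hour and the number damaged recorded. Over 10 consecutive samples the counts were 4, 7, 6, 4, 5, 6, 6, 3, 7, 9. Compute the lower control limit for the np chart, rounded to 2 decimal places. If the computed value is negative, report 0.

p̄ = Σdᵢ / (k·n) = 57 / (10 × 250) = 0.02280
LCL = np̄ − 3·√(np̄(1−p̄)) = 5.7000 − 3 × 2.3601 = -1.3803 → 0 (negative, so LCL = 0)

0.00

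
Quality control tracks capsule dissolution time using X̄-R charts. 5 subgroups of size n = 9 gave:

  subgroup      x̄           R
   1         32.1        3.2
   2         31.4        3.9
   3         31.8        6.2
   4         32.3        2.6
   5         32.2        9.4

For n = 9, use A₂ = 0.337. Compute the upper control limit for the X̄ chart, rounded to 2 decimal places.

X̄̄ = (32.1 + 31.4 + 31.8 + 32.3 + 32.2) / 5 = 159.8000 / 5 = 31.9600
R̄ = (3.2 + 3.9 + 6.2 + 2.6 + 9.4) / 5 = 25.3000 / 5 = 5.0600
UCL = X̄̄ + A₂·R̄ = 31.9600 + 0.337 × 5.0600 = 33.6652

33.67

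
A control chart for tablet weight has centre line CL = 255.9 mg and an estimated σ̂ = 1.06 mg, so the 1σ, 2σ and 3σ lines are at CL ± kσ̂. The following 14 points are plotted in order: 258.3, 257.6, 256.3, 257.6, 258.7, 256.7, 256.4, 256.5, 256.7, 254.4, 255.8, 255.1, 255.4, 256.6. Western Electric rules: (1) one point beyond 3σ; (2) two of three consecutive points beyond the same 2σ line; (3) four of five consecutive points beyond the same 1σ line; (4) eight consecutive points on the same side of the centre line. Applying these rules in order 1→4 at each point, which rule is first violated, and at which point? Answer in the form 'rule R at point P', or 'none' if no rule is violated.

Zone of each point (C = within 1σ̂, B = 1σ̂–2σ̂, A = 2σ̂–3σ̂, * = beyond 3σ̂; sign = side of CL): 1:+A, 2:+B, 3:+C, 4:+B, 5:+A, 6:+C, 7:+C, 8:+C, 9:+C, 10:-B, 11:-C, 12:-C, 13:-C, 14:+C
Rule 3 (four of five consecutive points beyond the same 1σ limit) is satisfied at point 5.

rule 3 at point 5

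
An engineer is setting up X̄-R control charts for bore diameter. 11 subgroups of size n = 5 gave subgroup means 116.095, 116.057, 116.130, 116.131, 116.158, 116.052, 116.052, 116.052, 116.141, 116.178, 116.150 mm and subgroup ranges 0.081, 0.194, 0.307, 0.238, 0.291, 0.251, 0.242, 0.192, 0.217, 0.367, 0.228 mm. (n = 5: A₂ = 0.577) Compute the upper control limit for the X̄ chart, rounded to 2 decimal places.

116.25

X̄̄ = (116.095 + 116.057 + 116.130 + 116.131 + 116.158 + 116.052 + 116.052 + 116.052 + 116.141 + 116.178 + 116.150) / 11 = 1277.1960 / 11 = 116.1087
R̄ = (0.081 + 0.194 + 0.307 + 0.238 + 0.291 + 0.251 + 0.242 + 0.192 + 0.217 + 0.367 + 0.228) / 11 = 2.6080 / 11 = 0.2371
UCL = X̄̄ + A₂·R̄ = 116.1087 + 0.577 × 0.2371 = 116.2455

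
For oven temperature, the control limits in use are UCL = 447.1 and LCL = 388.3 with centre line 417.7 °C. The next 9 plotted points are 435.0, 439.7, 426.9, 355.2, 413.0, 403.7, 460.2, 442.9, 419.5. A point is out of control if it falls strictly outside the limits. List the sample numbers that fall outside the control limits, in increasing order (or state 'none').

4, 7

Compare each point to [388.3, 447.1]: sample 4 = 355.2 < LCL; sample 7 = 460.2 > UCL.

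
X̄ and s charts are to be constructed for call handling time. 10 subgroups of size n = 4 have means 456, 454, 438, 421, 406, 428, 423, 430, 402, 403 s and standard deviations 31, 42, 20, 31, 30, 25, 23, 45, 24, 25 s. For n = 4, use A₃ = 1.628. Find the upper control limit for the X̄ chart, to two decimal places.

X̄̄ = (456 + 454 + 438 + 421 + 406 + 428 + 423 + 430 + 402 + 403) / 10 = 426.1000
s̄ = (31 + 42 + 20 + 31 + 30 + 25 + 23 + 45 + 24 + 25) / 10 = 29.6000
UCL = X̄̄ + A₃·s̄ = 426.1000 + 1.628 × 29.6000 = 474.2888

474.29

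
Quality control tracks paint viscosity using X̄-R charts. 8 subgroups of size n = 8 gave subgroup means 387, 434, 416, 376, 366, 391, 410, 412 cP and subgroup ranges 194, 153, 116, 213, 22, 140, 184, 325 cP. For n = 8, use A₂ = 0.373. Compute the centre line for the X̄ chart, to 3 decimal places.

X̄̄ = (387 + 434 + 416 + 376 + 366 + 391 + 410 + 412) / 8 = 3192.0000 / 8 = 399.0000
CL = X̄̄ = 399.0000

399.000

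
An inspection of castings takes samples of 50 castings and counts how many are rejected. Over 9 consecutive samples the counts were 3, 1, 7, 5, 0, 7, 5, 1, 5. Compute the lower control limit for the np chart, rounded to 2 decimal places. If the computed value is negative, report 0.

p̄ = Σdᵢ / (k·n) = 34 / (9 × 50) = 0.07556
LCL = np̄ − 3·√(np̄(1−p̄)) = 3.7778 − 3 × 1.8688 = -1.8286 → 0 (negative, so LCL = 0)

0.00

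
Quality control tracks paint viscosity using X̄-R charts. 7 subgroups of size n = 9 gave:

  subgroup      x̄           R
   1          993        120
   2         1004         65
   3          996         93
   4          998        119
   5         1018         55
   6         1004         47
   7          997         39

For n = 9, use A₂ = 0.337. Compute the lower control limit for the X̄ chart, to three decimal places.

X̄̄ = (993 + 1004 + 996 + 998 + 1018 + 1004 + 997) / 7 = 7010.0000 / 7 = 1001.4286
R̄ = (120 + 65 + 93 + 119 + 55 + 47 + 39) / 7 = 538.0000 / 7 = 76.8571
LCL = X̄̄ − A₂·R̄ = 1001.4286 − 0.337 × 76.8571 = 975.5277

975.528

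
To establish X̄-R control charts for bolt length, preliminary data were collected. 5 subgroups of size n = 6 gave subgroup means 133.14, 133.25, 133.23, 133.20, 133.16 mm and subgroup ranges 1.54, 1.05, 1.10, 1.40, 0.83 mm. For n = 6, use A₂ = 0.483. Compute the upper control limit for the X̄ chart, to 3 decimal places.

133.768

X̄̄ = (133.14 + 133.25 + 133.23 + 133.20 + 133.16) / 5 = 665.9800 / 5 = 133.1960
R̄ = (1.54 + 1.05 + 1.10 + 1.40 + 0.83) / 5 = 5.9200 / 5 = 1.1840
UCL = X̄̄ + A₂·R̄ = 133.1960 + 0.483 × 1.1840 = 133.7679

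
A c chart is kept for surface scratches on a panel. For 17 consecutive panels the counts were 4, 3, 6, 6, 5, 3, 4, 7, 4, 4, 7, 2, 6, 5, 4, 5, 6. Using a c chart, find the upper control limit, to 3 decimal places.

c̄ = (4 + 3 + 6 + 6 + 5 + 3 + 4 + 7 + 4 + 4 + 7 + 2 + 6 + 5 + 4 + 5 + 6) / 17 = 81 / 17 = 4.7647
UCL = c̄ + 3√c̄ = 4.7647 + 3 × √4.7647 = 4.7647 + 3 × 2.1828 = 11.3132

11.313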